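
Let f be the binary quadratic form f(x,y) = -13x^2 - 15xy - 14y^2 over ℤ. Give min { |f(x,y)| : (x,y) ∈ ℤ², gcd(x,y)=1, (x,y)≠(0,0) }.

translate: b→-11 (≡15 mod 26), so (13,15,14)→(13,-11,12)
flip: (13,-11,12)→(12,11,13)
reduced (well bottom): (12,11,13) with a≤c, −a<b≤a
well minimum |f| = |-12| = 12 (negative-definite)

12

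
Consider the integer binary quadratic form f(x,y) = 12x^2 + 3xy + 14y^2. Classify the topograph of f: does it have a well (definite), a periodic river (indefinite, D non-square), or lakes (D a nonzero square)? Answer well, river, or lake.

D = b²−4ac = 3² − 4·12·14 = -663
D < 0 ⇒ definite ⇒ every region one sign ⇒ single well

well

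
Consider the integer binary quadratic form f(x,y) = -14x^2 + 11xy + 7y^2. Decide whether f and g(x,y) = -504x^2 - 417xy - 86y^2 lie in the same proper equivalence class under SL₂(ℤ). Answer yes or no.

D₁ = 513, D₂ = 513
river cycle of f (length 16): (7, 17, -8), (-8, 15, 9), (9, 21, -2), (-2, 19, 19), (19, 19, -2), (-2, 21, 9), (9, 15, -8), (-8, 17, 7), (7, 11, -14), (-14, 17, 4), … (6 more)
river cycle of g (length 16): (-14, 11, 7), (7, 17, -8), (-8, 15, 9), (9, 21, -2), (-2, 19, 19), (19, 19, -2), (-2, 21, 9), (9, 15, -8), (-8, 17, 7), (7, 11, -14), … (6 more)
cycles coincide ⇒ equivalent

yes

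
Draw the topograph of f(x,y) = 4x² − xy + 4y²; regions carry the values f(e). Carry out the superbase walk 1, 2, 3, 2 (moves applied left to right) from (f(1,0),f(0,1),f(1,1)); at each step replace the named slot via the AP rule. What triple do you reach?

start (4,4,7) = (f(1,0),f(0,1),f(1,1))
replace slot 1: 2·(4+7) − 4 = 18 → (18,4,7)
replace slot 2: 2·(18+7) − 4 = 46 → (18,46,7)
replace slot 3: 2·(18+46) − 7 = 121 → (18,46,121)
replace slot 2: 2·(18+121) − 46 = 232 → (18,232,121)

18,232,121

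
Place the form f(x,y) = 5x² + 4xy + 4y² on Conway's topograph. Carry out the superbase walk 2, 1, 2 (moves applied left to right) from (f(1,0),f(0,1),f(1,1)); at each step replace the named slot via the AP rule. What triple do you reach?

start (5,4,13) = (f(1,0),f(0,1),f(1,1))
replace slot 2: 2·(5+13) − 4 = 32 → (5,32,13)
replace slot 1: 2·(32+13) − 5 = 85 → (85,32,13)
replace slot 2: 2·(85+13) − 32 = 164 → (85,164,13)

85,164,13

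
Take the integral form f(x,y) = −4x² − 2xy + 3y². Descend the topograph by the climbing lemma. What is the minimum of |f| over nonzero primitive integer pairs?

descent: ρ → (3,2,-4)  [lands on river]
river: ρ → (-4,6,1)
river: ρ → (1,6,-4)
river: ρ → (-4,2,3)
river: ρ → (3,4,-3)
river: ρ → (-3,2,4)
river: ρ → (4,6,-1)
river: ρ → (-1,6,4)
river: ρ → (4,2,-3)
river: ρ → (-3,4,3)
closes: descent 1, river 10
min |a| on river = 1

1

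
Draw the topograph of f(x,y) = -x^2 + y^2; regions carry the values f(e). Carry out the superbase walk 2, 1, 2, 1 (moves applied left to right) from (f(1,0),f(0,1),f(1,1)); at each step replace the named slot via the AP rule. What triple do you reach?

start (-1,1,0) = (f(1,0),f(0,1),f(1,1))
replace slot 2: 2·((-1)+0) − 1 = -3 → (-1,-3,0)
replace slot 1: 2·((-3)+0) − (-1) = -5 → (-5,-3,0)
replace slot 2: 2·((-5)+0) − (-3) = -7 → (-5,-7,0)
replace slot 1: 2·((-7)+0) − (-5) = -9 → (-9,-7,0)

-9,-7,0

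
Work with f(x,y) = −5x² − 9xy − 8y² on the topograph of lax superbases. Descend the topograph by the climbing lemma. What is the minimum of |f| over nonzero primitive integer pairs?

translate: b→-1 (≡9 mod 10), so (5,9,8)→(5,-1,4)
flip: (5,-1,4)→(4,1,5)
reduced (well bottom): (4,1,5) with a≤c, −a<b≤a
well minimum |f| = |-4| = 4 (negative-definite)

4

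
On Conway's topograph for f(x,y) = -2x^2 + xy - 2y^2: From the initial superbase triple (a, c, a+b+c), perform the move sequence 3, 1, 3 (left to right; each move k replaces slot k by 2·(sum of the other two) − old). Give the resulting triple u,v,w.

start (-2,-2,-3) = (f(1,0),f(0,1),f(1,1))
replace slot 3: 2·((-2)+(-2)) − (-3) = -5 → (-2,-2,-5)
replace slot 1: 2·((-2)+(-5)) − (-2) = -12 → (-12,-2,-5)
replace slot 3: 2·((-12)+(-2)) − (-5) = -23 → (-12,-2,-23)

-12,-2,-23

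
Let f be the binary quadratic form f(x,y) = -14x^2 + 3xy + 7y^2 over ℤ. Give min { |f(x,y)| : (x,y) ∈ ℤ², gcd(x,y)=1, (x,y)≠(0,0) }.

descent: ρ → (7,11,-10)  [lands on river]
river: ρ → (-10,9,8)
river: ρ → (8,7,-11)
river: ρ → (-11,15,4)
river: ρ → (4,17,-7)
river: ρ → (-7,11,10)
river: ρ → (10,9,-8)
river: ρ → (-8,7,11)
river: ρ → (11,15,-4)
river: ρ → (-4,17,7)
closes: descent 1, river 10
min |a| on river = 4

4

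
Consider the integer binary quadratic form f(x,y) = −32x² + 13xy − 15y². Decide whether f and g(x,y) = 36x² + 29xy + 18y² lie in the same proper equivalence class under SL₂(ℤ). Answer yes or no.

D₁ = -1751, D₂ = -1751
f is negative-definite; reduce −f:
−f: flip: (32,-13,15)→(15,13,32)
−f: reduced (well bottom): (15,13,32) with a≤c, −a<b≤a
flip sign back: reduced form of f is (-15,-13,-32)
g: flip: (36,29,18)→(18,-29,36)
g: translate: b→7 (≡-29 mod 36), so (18,-29,36)→(18,7,25)
g: reduced (well bottom): (18,7,25) with a≤c, −a<b≤a
reduced forms (-15, -13, -32) vs (18, 7, 25) ⇒ inequivalent

no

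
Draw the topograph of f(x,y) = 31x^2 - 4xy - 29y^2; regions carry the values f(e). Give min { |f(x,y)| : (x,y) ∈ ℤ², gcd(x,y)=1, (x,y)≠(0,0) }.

descent: ρ → (-29,4,31)  [lands on river]
river: ρ → (31,58,-2)
river: ρ → (-2,58,31)
river: ρ → (31,4,-29)
river: ρ → (-29,54,6)
river: ρ → (6,54,-29)
closes: descent 1, river 6
min |a| on river = 2

2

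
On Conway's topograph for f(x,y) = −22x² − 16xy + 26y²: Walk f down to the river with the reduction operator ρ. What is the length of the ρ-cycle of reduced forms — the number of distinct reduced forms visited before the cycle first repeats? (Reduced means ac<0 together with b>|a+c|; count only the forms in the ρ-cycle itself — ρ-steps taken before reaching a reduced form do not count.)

D = 2544, ⌊√D⌋ = 50
descent: ρ → (26,16,-22)  [lands on river]
river: ρ → (-22,28,20)
river: ρ → (20,12,-30)
river: ρ → (-30,48,2)
river: ρ → (2,48,-30)
river: ρ → (-30,12,20)
river: ρ → (20,28,-22)
river: ρ → (-22,16,26)
river: ρ → (26,36,-12)
river: ρ → (-12,36,26)
ρ-cycle length = 10 (tail of 1 descent step not counted)

10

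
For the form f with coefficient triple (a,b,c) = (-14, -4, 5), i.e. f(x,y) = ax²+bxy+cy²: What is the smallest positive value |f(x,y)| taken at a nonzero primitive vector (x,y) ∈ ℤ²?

descent: ρ → (5,14,-5)  [lands on river]
river: ρ → (-5,16,2)
river: ρ → (2,16,-5)
river: ρ → (-5,14,5)
river: ρ → (5,16,-2)
river: ρ → (-2,16,5)
closes: descent 1, river 6
min |a| on river = 2

2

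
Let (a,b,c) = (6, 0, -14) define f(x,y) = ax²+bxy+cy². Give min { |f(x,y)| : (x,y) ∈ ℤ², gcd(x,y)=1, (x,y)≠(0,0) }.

descent: ρ → (-14,0,6)
descent: ρ → (6,12,-8)  [lands on river]
river: ρ → (-8,4,10)
river: ρ → (10,16,-2)
river: ρ → (-2,16,10)
river: ρ → (10,4,-8)
river: ρ → (-8,12,6)
closes: descent 2, river 6
min |a| on river = 2

2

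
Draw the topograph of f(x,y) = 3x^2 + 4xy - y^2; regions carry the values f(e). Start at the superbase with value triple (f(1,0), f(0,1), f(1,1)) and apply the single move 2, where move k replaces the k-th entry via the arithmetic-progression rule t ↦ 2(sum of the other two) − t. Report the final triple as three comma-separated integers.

start (3,-1,6) = (f(1,0),f(0,1),f(1,1))
replace slot 2: 2·(3+6) − (-1) = 19 → (3,19,6)

3,19,6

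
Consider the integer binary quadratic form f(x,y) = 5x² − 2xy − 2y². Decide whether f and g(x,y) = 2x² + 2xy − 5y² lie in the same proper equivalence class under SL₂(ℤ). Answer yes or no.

D₁ = 44, D₂ = 44
river cycle of f (length 2): (-2, 6, 1), (1, 6, -2)
river cycle of g (length 2): (2, 6, -1), (-1, 6, 2)
cycles differ ⇒ inequivalent

no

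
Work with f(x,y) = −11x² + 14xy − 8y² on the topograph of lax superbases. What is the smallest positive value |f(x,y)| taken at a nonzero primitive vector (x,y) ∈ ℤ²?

translate: b→8 (≡-14 mod 22), so (11,-14,8)→(11,8,5)
flip: (11,8,5)→(5,-8,11)
translate: b→2 (≡-8 mod 10), so (5,-8,11)→(5,2,8)
reduced (well bottom): (5,2,8) with a≤c, −a<b≤a
well minimum |f| = |-5| = 5 (negative-definite)

5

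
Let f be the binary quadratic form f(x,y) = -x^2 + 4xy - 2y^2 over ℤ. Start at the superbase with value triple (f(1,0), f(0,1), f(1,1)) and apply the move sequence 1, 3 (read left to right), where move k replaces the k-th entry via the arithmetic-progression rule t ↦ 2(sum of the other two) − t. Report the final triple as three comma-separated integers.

start (-1,-2,1) = (f(1,0),f(0,1),f(1,1))
replace slot 1: 2·((-2)+1) − (-1) = -1 → (-1,-2,1)
replace slot 3: 2·((-1)+(-2)) − 1 = -7 → (-1,-2,-7)

-1,-2,-7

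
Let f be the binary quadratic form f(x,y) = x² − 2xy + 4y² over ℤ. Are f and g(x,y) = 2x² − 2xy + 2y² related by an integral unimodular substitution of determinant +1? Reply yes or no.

D₁ = -12, D₂ = -12
f: translate: b→0 (≡-2 mod 2), so (1,-2,4)→(1,0,3)
f: reduced (well bottom): (1,0,3) with a≤c, −a<b≤a
g: translate: b→2 (≡-2 mod 4), so (2,-2,2)→(2,2,2)
g: reduced (well bottom): (2,2,2) with a≤c, −a<b≤a
reduced forms (1, 0, 3) vs (2, 2, 2) ⇒ inequivalent

no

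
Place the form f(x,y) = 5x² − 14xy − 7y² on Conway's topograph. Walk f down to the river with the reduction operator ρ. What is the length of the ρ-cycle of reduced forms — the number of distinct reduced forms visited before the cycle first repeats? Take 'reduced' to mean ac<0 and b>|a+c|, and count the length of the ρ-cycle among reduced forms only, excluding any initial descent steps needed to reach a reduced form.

D = 336, ⌊√D⌋ = 18
descent: ρ → (-7,14,5)  [lands on river]
river: ρ → (5,16,-4)
river: ρ → (-4,16,5)
river: ρ → (5,14,-7)
ρ-cycle length = 4 (tail of 1 descent step not counted)

4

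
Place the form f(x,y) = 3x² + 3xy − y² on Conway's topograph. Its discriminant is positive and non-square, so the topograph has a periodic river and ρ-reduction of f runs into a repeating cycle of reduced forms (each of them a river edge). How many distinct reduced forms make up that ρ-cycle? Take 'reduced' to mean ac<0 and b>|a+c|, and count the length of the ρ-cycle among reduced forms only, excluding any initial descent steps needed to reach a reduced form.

D = 21, ⌊√D⌋ = 4
river: ρ → (-1,3,3)
river: ρ → (3,3,-1)
ρ-cycle length = 2 (tail of 0 descent steps not counted)

2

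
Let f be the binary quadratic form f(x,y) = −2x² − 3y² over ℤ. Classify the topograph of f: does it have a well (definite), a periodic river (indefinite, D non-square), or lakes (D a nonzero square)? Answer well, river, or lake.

D = b²−4ac = 0² − 4·(-2)·(-3) = -24
D < 0 ⇒ definite ⇒ every region one sign ⇒ single well

well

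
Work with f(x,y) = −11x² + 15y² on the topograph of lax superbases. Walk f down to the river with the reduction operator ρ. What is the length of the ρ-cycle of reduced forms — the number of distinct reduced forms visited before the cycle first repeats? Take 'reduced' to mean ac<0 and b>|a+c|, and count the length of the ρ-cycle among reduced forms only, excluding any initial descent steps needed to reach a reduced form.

D = 660, ⌊√D⌋ = 25
descent: ρ → (15,0,-11)
descent: ρ → (-11,22,4)  [lands on river]
river: ρ → (4,18,-21)
river: ρ → (-21,24,1)
river: ρ → (1,24,-21)
river: ρ → (-21,18,4)
river: ρ → (4,22,-11)
ρ-cycle length = 6 (tail of 2 descent steps not counted)

6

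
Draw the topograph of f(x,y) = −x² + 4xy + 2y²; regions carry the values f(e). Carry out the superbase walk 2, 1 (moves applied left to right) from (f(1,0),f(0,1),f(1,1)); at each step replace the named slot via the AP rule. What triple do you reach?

start (-1,2,5) = (f(1,0),f(0,1),f(1,1))
replace slot 2: 2·((-1)+5) − 2 = 6 → (-1,6,5)
replace slot 1: 2·(6+5) − (-1) = 23 → (23,6,5)

23,6,5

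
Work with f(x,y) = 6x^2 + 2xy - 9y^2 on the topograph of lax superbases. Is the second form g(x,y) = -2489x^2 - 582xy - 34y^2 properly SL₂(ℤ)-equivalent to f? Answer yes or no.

D₁ = 220, D₂ = 220
river cycle of f (length 4): (6, 14, -1), (-1, 14, 6), (6, 10, -5), (-5, 10, 6)
river cycle of g (length 4): (-5, 10, 6), (6, 14, -1), (-1, 14, 6), (6, 10, -5)
cycles coincide ⇒ equivalent

yes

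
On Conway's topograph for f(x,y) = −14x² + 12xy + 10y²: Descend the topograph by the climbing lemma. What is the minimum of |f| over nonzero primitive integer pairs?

river: ρ → (10,8,-16)
river: ρ → (-16,24,2)
river: ρ → (2,24,-16)
river: ρ → (-16,8,10)
river: ρ → (10,12,-14)
river: ρ → (-14,16,8)
river: ρ → (8,16,-14)
river: ρ → (-14,12,10)
closes: descent 0, river 8
min |a| on river = 2

2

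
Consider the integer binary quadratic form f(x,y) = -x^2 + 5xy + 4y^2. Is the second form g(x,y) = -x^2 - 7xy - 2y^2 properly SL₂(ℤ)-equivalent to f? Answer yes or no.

D₁ = 41, D₂ = 41
river cycle of f (length 10): (4, 3, -2), (-2, 5, 2), (2, 3, -4), (-4, 5, 1), (1, 5, -4), (-4, 3, 2), (2, 5, -2), (-2, 3, 4), (4, 5, -1), (-1, 5, 4)
river cycle of g (length 10): (-2, 3, 4), (4, 5, -1), (-1, 5, 4), (4, 3, -2), (-2, 5, 2), (2, 3, -4), (-4, 5, 1), (1, 5, -4), (-4, 3, 2), (2, 5, -2)
cycles coincide ⇒ equivalent

yes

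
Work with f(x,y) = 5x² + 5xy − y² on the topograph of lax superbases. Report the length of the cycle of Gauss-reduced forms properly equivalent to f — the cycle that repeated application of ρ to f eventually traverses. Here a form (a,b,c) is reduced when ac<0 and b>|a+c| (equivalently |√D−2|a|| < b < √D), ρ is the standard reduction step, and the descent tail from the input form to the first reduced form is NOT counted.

D = 45, ⌊√D⌋ = 6
river: ρ → (-1,5,5)
river: ρ → (5,5,-1)
ρ-cycle length = 2 (tail of 0 descent steps not counted)

2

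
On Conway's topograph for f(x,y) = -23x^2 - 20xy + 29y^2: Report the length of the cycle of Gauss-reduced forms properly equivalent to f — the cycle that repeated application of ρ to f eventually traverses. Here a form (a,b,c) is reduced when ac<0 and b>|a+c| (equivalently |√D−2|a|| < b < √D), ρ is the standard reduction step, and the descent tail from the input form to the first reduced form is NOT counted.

D = 3068, ⌊√D⌋ = 55
descent: ρ → (29,20,-23)  [lands on river]
river: ρ → (-23,26,26)
river: ρ → (26,26,-23)
river: ρ → (-23,20,29)
river: ρ → (29,38,-14)
river: ρ → (-14,46,17)
river: ρ → (17,22,-38)
river: ρ → (-38,54,1)
river: ρ → (1,54,-38)
river: ρ → (-38,22,17)
river: ρ → (17,46,-14)
river: ρ → (-14,38,29)
ρ-cycle length = 12 (tail of 1 descent step not counted)

12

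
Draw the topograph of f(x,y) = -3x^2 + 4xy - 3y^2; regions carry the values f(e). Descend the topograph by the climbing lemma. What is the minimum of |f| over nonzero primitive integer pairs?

translate: b→2 (≡-4 mod 6), so (3,-4,3)→(3,2,2)
flip: (3,2,2)→(2,-2,3)
translate: b→2 (≡-2 mod 4), so (2,-2,3)→(2,2,3)
reduced (well bottom): (2,2,3) with a≤c, −a<b≤a
well minimum |f| = |-2| = 2 (negative-definite)

2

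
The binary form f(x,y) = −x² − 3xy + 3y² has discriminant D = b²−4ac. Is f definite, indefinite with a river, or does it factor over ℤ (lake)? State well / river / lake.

D = b²−4ac = (-3)² − 4·(-1)·3 = 21
D > 0 non-square ⇒ indefinite ⇒ periodic river

river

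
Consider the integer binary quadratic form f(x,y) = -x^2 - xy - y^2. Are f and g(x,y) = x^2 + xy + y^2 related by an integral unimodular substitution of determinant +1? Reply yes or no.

D₁ = -3, D₂ = -3
f is negative-definite; reduce −f:
−f: reduced (well bottom): (1,1,1) with a≤c, −a<b≤a
flip sign back: reduced form of f is (-1,-1,-1)
g: reduced (well bottom): (1,1,1) with a≤c, −a<b≤a
reduced forms (-1, -1, -1) vs (1, 1, 1) ⇒ inequivalent

no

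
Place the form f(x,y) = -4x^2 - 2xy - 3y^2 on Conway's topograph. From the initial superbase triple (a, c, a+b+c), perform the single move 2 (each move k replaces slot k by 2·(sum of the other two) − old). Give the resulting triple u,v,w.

start (-4,-3,-9) = (f(1,0),f(0,1),f(1,1))
replace slot 2: 2·((-4)+(-9)) − (-3) = -23 → (-4,-23,-9)

-4,-23,-9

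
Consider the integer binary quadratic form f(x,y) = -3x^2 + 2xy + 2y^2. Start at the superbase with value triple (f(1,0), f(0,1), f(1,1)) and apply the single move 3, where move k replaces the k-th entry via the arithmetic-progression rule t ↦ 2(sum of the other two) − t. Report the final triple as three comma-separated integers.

start (-3,2,1) = (f(1,0),f(0,1),f(1,1))
replace slot 3: 2·((-3)+2) − 1 = -3 → (-3,2,-3)

-3,2,-3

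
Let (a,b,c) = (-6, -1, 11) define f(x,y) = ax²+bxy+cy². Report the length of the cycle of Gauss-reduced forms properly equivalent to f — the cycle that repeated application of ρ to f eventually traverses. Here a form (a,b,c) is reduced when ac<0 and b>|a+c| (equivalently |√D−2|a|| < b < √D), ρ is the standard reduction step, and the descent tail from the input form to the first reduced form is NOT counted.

D = 265, ⌊√D⌋ = 16
descent: ρ → (11,1,-6)
descent: ρ → (-6,11,6)  [lands on river]
river: ρ → (6,13,-4)
river: ρ → (-4,11,9)
river: ρ → (9,7,-6)
river: ρ → (-6,5,10)
river: ρ → (10,15,-1)
river: ρ → (-1,15,10)
river: ρ → (10,5,-6)
river: ρ → (-6,7,9)
river: ρ → (9,11,-4)
river: ρ → (-4,13,6)
river: ρ → (6,11,-6)
river: ρ → (-6,13,4)
river: ρ → (4,11,-9)
river: ρ → (-9,7,6)
river: ρ → (6,5,-10)
river: ρ → (-10,15,1)
river: ρ → (1,15,-10)
river: ρ → (-10,5,6)
river: ρ → (6,7,-9)
river: ρ → (-9,11,4)
river: ρ → (4,13,-6)
ρ-cycle length = 22 (tail of 2 descent steps not counted)

22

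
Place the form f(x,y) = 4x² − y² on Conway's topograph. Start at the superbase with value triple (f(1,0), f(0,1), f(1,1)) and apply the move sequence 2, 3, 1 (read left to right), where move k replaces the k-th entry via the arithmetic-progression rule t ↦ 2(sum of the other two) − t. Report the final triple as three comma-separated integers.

start (4,-1,3) = (f(1,0),f(0,1),f(1,1))
replace slot 2: 2·(4+3) − (-1) = 15 → (4,15,3)
replace slot 3: 2·(4+15) − 3 = 35 → (4,15,35)
replace slot 1: 2·(15+35) − 4 = 96 → (96,15,35)

96,15,35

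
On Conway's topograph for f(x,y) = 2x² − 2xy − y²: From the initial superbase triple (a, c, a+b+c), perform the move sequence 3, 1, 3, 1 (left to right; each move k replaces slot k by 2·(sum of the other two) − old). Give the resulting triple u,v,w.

start (2,-1,-1) = (f(1,0),f(0,1),f(1,1))
replace slot 3: 2·(2+(-1)) − (-1) = 3 → (2,-1,3)
replace slot 1: 2·((-1)+3) − 2 = 2 → (2,-1,3)
replace slot 3: 2·(2+(-1)) − 3 = -1 → (2,-1,-1)
replace slot 1: 2·((-1)+(-1)) − 2 = -6 → (-6,-1,-1)

-6,-1,-1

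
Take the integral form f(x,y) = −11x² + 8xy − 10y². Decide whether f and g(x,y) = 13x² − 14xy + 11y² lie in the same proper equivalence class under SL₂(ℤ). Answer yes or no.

D₁ = -376, D₂ = -376
f is negative-definite; reduce −f:
−f: flip: (11,-8,10)→(10,8,11)
−f: reduced (well bottom): (10,8,11) with a≤c, −a<b≤a
flip sign back: reduced form of f is (-10,-8,-11)
g: translate: b→12 (≡-14 mod 26), so (13,-14,11)→(13,12,10)
g: flip: (13,12,10)→(10,-12,13)
g: translate: b→8 (≡-12 mod 20), so (10,-12,13)→(10,8,11)
g: reduced (well bottom): (10,8,11) with a≤c, −a<b≤a
reduced forms (-10, -8, -11) vs (10, 8, 11) ⇒ inequivalent

no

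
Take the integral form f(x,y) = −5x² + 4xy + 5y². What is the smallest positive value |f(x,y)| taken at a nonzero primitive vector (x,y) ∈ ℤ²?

river: ρ → (5,6,-4)
river: ρ → (-4,10,1)
river: ρ → (1,10,-4)
river: ρ → (-4,6,5)
river: ρ → (5,4,-5)
river: ρ → (-5,6,4)
river: ρ → (4,10,-1)
river: ρ → (-1,10,4)
river: ρ → (4,6,-5)
river: ρ → (-5,4,5)
closes: descent 0, river 10
min |a| on river = 1

1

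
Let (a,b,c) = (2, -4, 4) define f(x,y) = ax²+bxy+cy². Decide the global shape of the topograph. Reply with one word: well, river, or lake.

D = b²−4ac = (-4)² − 4·2·4 = -16
D < 0 ⇒ definite ⇒ every region one sign ⇒ single well

well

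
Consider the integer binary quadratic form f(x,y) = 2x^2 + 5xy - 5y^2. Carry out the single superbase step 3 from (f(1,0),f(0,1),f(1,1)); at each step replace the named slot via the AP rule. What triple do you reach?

start (2,-5,2) = (f(1,0),f(0,1),f(1,1))
replace slot 3: 2·(2+(-5)) − 2 = -8 → (2,-5,-8)

2,-5,-8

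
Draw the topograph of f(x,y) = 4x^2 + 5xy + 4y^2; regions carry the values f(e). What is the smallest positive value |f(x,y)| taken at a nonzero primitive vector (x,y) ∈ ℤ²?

translate: b→-3 (≡5 mod 8), so (4,5,4)→(4,-3,3)
flip: (4,-3,3)→(3,3,4)
reduced (well bottom): (3,3,4) with a≤c, −a<b≤a
well minimum = a = 3

3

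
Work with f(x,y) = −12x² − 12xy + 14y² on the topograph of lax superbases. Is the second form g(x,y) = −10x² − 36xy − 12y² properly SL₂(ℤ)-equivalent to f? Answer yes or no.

D₁ = 816, D₂ = 816
river cycle of f (length 6): (14, 12, -12), (-12, 12, 14), (14, 16, -10), (-10, 24, 6), (6, 24, -10), (-10, 16, 14)
river cycle of g (length 6): (-12, 12, 14), (14, 16, -10), (-10, 24, 6), (6, 24, -10), (-10, 16, 14), (14, 12, -12)
cycles coincide ⇒ equivalent

yes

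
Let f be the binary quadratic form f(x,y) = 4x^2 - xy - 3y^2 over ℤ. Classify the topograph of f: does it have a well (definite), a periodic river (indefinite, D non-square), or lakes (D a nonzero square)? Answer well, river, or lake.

D = b²−4ac = (-1)² − 4·4·(-3) = 49
D = 7² is a perfect square ⇒ form factors over ℤ ⇒ lakes

lake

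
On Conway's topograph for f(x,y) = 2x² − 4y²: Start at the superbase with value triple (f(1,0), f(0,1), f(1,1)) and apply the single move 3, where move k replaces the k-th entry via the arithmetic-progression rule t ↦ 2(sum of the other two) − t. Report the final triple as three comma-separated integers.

start (2,-4,-2) = (f(1,0),f(0,1),f(1,1))
replace slot 3: 2·(2+(-4)) − (-2) = -2 → (2,-4,-2)

2,-4,-2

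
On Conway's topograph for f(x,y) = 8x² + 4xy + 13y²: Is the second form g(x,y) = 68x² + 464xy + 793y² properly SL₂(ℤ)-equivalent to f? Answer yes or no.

D₁ = -400, D₂ = -400
f: reduced (well bottom): (8,4,13) with a≤c, −a<b≤a
g: translate: b→56 (≡464 mod 136), so (68,464,793)→(68,56,13)
g: flip: (68,56,13)→(13,-56,68)
g: translate: b→-4 (≡-56 mod 26), so (13,-56,68)→(13,-4,8)
g: flip: (13,-4,8)→(8,4,13)
g: reduced (well bottom): (8,4,13) with a≤c, −a<b≤a
reduced forms (8, 4, 13) vs (8, 4, 13) ⇒ equivalent

yes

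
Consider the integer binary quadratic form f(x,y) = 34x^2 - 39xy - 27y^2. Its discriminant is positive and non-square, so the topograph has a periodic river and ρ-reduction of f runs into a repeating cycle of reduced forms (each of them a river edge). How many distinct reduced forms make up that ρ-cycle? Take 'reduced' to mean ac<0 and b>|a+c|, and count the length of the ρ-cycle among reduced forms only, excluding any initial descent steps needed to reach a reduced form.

D = 5193, ⌊√D⌋ = 72
descent: ρ → (-27,39,34)  [lands on river]
river: ρ → (34,29,-32)
river: ρ → (-32,35,31)
river: ρ → (31,27,-36)
river: ρ → (-36,45,22)
river: ρ → (22,43,-38)
river: ρ → (-38,33,27)
river: ρ → (27,21,-44)
river: ρ → (-44,67,4)
river: ρ → (4,69,-27)
ρ-cycle length = 10 (tail of 1 descent step not counted)

10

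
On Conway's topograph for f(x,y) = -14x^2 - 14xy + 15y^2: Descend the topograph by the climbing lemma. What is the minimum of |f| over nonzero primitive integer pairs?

descent: ρ → (15,14,-14)  [lands on river]
river: ρ → (-14,14,15)
river: ρ → (15,16,-13)
river: ρ → (-13,10,18)
river: ρ → (18,26,-5)
river: ρ → (-5,24,23)
river: ρ → (23,22,-6)
river: ρ → (-6,26,15)
river: ρ → (15,4,-17)
river: ρ → (-17,30,2)
river: ρ → (2,30,-17)
river: ρ → (-17,4,15)
river: ρ → (15,26,-6)
river: ρ → (-6,22,23)
river: ρ → (23,24,-5)
river: ρ → (-5,26,18)
river: ρ → (18,10,-13)
river: ρ → (-13,16,15)
closes: descent 1, river 18
min |a| on river = 2

2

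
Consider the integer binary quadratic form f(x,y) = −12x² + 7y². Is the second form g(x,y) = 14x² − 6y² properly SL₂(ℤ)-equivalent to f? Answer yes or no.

D₁ = 336, D₂ = 336
river cycle of f (length 4): (7, 14, -5), (-5, 16, 4), (4, 16, -5), (-5, 14, 7)
river cycle of g (length 6): (-6, 12, 8), (8, 4, -10), (-10, 16, 2), (2, 16, -10), (-10, 4, 8), (8, 12, -6)
cycles differ ⇒ inequivalent

no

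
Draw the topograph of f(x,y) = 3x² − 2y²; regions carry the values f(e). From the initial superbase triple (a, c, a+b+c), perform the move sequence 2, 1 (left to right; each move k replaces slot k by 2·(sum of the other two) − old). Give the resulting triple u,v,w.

start (3,-2,1) = (f(1,0),f(0,1),f(1,1))
replace slot 2: 2·(3+1) − (-2) = 10 → (3,10,1)
replace slot 1: 2·(10+1) − 3 = 19 → (19,10,1)

19,10,1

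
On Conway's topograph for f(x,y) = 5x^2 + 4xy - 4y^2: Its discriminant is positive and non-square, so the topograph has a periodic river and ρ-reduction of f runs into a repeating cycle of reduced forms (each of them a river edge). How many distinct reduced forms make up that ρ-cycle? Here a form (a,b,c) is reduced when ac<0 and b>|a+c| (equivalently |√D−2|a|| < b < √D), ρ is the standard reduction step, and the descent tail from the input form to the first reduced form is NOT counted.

D = 96, ⌊√D⌋ = 9
river: ρ → (-4,4,5)
river: ρ → (5,6,-3)
river: ρ → (-3,6,5)
river: ρ → (5,4,-4)
ρ-cycle length = 4 (tail of 0 descent steps not counted)

4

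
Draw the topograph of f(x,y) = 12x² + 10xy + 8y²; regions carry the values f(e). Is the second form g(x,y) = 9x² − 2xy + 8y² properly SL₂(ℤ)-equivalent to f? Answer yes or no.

D₁ = -284, D₂ = -284
f: flip: (12,10,8)→(8,-10,12)
f: translate: b→6 (≡-10 mod 16), so (8,-10,12)→(8,6,10)
f: reduced (well bottom): (8,6,10) with a≤c, −a<b≤a
g: flip: (9,-2,8)→(8,2,9)
g: reduced (well bottom): (8,2,9) with a≤c, −a<b≤a
reduced forms (8, 6, 10) vs (8, 2, 9) ⇒ inequivalent

no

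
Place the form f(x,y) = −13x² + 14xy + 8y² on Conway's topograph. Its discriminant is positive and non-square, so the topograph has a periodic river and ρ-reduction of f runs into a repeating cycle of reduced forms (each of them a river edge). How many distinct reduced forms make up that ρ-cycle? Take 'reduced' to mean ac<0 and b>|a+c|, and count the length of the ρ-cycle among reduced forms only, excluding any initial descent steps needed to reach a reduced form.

D = 612, ⌊√D⌋ = 24
river: ρ → (8,18,-9)
river: ρ → (-9,18,8)
river: ρ → (8,14,-13)
river: ρ → (-13,12,9)
river: ρ → (9,24,-1)
river: ρ → (-1,24,9)
river: ρ → (9,12,-13)
river: ρ → (-13,14,8)
ρ-cycle length = 8 (tail of 0 descent steps not counted)

8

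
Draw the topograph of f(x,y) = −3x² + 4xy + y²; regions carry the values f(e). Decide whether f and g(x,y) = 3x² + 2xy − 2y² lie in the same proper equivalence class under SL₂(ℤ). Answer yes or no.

D₁ = 28, D₂ = 28
river cycle of f (length 4): (1, 4, -3), (-3, 2, 2), (2, 2, -3), (-3, 4, 1)
river cycle of g (length 4): (-2, 2, 3), (3, 4, -1), (-1, 4, 3), (3, 2, -2)
cycles differ ⇒ inequivalent

no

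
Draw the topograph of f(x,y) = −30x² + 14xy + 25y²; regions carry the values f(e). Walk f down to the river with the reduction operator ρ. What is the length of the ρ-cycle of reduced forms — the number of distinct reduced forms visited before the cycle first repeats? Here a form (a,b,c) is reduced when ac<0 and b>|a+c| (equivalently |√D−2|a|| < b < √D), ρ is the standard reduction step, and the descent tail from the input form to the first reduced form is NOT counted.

D = 3196, ⌊√D⌋ = 56
river: ρ → (25,36,-19)
river: ρ → (-19,40,21)
river: ρ → (21,44,-15)
river: ρ → (-15,46,18)
river: ρ → (18,26,-35)
river: ρ → (-35,44,9)
river: ρ → (9,46,-30)
river: ρ → (-30,14,25)
ρ-cycle length = 8 (tail of 0 descent steps not counted)

8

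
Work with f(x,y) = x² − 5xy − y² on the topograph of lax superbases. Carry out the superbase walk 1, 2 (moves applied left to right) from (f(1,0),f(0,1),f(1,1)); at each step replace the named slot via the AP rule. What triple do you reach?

start (1,-1,-5) = (f(1,0),f(0,1),f(1,1))
replace slot 1: 2·((-1)+(-5)) − 1 = -13 → (-13,-1,-5)
replace slot 2: 2·((-13)+(-5)) − (-1) = -35 → (-13,-35,-5)

-13,-35,-5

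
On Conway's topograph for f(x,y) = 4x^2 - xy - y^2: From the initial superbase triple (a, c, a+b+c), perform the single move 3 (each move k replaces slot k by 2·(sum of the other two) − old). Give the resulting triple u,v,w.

start (4,-1,2) = (f(1,0),f(0,1),f(1,1))
replace slot 3: 2·(4+(-1)) − 2 = 4 → (4,-1,4)

4,-1,4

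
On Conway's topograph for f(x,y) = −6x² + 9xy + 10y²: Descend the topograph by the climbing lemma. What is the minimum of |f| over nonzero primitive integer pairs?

river: ρ → (10,11,-5)
river: ρ → (-5,9,12)
river: ρ → (12,15,-2)
river: ρ → (-2,17,4)
river: ρ → (4,15,-6)
river: ρ → (-6,9,10)
closes: descent 0, river 6
min |a| on river = 2

2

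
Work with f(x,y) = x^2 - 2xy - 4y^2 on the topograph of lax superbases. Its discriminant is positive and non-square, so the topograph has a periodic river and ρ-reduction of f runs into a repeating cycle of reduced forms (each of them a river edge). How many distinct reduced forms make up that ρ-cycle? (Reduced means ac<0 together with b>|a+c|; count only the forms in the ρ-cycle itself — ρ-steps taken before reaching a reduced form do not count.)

D = 20, ⌊√D⌋ = 4
descent: ρ → (-4,2,1)
descent: ρ → (1,4,-1)  [lands on river]
river: ρ → (-1,4,1)
ρ-cycle length = 2 (tail of 2 descent steps not counted)

2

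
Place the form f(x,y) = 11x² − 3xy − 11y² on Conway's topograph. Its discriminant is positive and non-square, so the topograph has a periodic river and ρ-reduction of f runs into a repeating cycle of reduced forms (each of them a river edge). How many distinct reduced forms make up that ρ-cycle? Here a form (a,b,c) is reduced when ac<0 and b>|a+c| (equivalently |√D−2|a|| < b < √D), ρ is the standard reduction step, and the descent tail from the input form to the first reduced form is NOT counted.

D = 493, ⌊√D⌋ = 22
descent: ρ → (-11,3,11)  [lands on river]
river: ρ → (11,19,-3)
river: ρ → (-3,17,17)
river: ρ → (17,17,-3)
river: ρ → (-3,19,11)
river: ρ → (11,3,-11)
river: ρ → (-11,19,3)
river: ρ → (3,17,-17)
river: ρ → (-17,17,3)
river: ρ → (3,19,-11)
ρ-cycle length = 10 (tail of 1 descent step not counted)

10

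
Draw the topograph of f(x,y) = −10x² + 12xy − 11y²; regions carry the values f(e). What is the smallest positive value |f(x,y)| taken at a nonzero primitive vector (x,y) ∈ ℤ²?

translate: b→8 (≡-12 mod 20), so (10,-12,11)→(10,8,9)
flip: (10,8,9)→(9,-8,10)
reduced (well bottom): (9,-8,10) with a≤c, −a<b≤a
well minimum |f| = |-9| = 9 (negative-definite)

9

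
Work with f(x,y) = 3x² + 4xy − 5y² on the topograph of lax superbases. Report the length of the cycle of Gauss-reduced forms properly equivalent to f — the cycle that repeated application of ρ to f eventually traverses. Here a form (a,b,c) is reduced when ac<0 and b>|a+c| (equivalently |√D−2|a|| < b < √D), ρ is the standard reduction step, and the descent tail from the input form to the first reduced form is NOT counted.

D = 76, ⌊√D⌋ = 8
river: ρ → (-5,6,2)
river: ρ → (2,6,-5)
river: ρ → (-5,4,3)
river: ρ → (3,8,-1)
river: ρ → (-1,8,3)
river: ρ → (3,4,-5)
ρ-cycle length = 6 (tail of 0 descent steps not counted)

6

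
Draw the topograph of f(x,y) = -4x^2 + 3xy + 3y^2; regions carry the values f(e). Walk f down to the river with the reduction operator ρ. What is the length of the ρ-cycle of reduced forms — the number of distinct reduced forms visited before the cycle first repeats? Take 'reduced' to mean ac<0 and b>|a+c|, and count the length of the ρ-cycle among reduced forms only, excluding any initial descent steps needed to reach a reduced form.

D = 57, ⌊√D⌋ = 7
river: ρ → (3,3,-4)
river: ρ → (-4,5,2)
river: ρ → (2,7,-1)
river: ρ → (-1,7,2)
river: ρ → (2,5,-4)
river: ρ → (-4,3,3)
ρ-cycle length = 6 (tail of 0 descent steps not counted)

6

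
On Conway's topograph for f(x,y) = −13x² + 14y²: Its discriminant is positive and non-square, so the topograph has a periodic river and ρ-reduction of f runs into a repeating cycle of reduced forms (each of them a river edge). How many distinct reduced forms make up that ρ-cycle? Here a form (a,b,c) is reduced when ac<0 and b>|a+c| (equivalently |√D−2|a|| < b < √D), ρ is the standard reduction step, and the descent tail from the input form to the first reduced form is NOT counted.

D = 728, ⌊√D⌋ = 26
descent: ρ → (14,0,-13)
descent: ρ → (-13,26,1)  [lands on river]
river: ρ → (1,26,-13)
ρ-cycle length = 2 (tail of 2 descent steps not counted)

2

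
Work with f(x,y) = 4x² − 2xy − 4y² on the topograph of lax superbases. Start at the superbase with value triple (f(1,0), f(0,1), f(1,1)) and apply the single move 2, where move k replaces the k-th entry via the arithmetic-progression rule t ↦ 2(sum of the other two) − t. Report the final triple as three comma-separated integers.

start (4,-4,-2) = (f(1,0),f(0,1),f(1,1))
replace slot 2: 2·(4+(-2)) − (-4) = 8 → (4,8,-2)

4,8,-2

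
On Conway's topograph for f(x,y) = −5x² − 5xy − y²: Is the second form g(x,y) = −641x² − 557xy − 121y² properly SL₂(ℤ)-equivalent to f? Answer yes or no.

D₁ = 5, D₂ = 5
river cycle of f (length 2): (-1, 1, 1), (1, 1, -1)
river cycle of g (length 2): (-1, 1, 1), (1, 1, -1)
cycles coincide ⇒ equivalent

yes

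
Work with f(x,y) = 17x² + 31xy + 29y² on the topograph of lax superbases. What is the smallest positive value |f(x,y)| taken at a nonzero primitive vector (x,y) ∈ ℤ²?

translate: b→-3 (≡31 mod 34), so (17,31,29)→(17,-3,15)
flip: (17,-3,15)→(15,3,17)
reduced (well bottom): (15,3,17) with a≤c, −a<b≤a
well minimum = a = 15

15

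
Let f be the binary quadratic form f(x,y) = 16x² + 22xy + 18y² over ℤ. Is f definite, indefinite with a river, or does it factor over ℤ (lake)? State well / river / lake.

D = b²−4ac = 22² − 4·16·18 = -668
D < 0 ⇒ definite ⇒ every region one sign ⇒ single well

well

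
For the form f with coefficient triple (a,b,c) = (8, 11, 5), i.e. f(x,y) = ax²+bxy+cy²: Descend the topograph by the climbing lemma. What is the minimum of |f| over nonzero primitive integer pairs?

translate: b→-5 (≡11 mod 16), so (8,11,5)→(8,-5,2)
flip: (8,-5,2)→(2,5,8)
translate: b→1 (≡5 mod 4), so (2,5,8)→(2,1,5)
reduced (well bottom): (2,1,5) with a≤c, −a<b≤a
well minimum = a = 2

2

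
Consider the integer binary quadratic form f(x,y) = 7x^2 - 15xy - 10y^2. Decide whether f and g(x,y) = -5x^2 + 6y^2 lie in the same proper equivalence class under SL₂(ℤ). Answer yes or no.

D₁ = 505, D₂ = 120
discriminants differ ⇒ not SL₂(ℤ)-equivalent

no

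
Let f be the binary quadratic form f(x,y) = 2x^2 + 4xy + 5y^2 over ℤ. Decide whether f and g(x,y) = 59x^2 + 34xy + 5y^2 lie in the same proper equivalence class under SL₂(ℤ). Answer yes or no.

D₁ = -24, D₂ = -24
f: translate: b→0 (≡4 mod 4), so (2,4,5)→(2,0,3)
f: reduced (well bottom): (2,0,3) with a≤c, −a<b≤a
g: flip: (59,34,5)→(5,-34,59)
g: translate: b→-4 (≡-34 mod 10), so (5,-34,59)→(5,-4,2)
g: flip: (5,-4,2)→(2,4,5)
g: translate: b→0 (≡4 mod 4), so (2,4,5)→(2,0,3)
g: reduced (well bottom): (2,0,3) with a≤c, −a<b≤a
reduced forms (2, 0, 3) vs (2, 0, 3) ⇒ equivalent

yes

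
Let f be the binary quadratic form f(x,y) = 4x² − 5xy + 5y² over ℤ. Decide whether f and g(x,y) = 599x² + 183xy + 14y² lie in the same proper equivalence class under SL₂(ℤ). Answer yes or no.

D₁ = -55, D₂ = -55
f: translate: b→3 (≡-5 mod 8), so (4,-5,5)→(4,3,4)
f: reduced (well bottom): (4,3,4) with a≤c, −a<b≤a
g: flip: (599,183,14)→(14,-183,599)
g: translate: b→13 (≡-183 mod 28), so (14,-183,599)→(14,13,4)
g: flip: (14,13,4)→(4,-13,14)
g: translate: b→3 (≡-13 mod 8), so (4,-13,14)→(4,3,4)
g: reduced (well bottom): (4,3,4) with a≤c, −a<b≤a
reduced forms (4, 3, 4) vs (4, 3, 4) ⇒ equivalent

yes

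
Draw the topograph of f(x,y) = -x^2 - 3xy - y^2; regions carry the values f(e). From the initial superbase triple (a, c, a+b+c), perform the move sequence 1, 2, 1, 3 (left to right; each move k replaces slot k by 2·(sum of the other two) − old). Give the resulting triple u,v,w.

start (-1,-1,-5) = (f(1,0),f(0,1),f(1,1))
replace slot 1: 2·((-1)+(-5)) − (-1) = -11 → (-11,-1,-5)
replace slot 2: 2·((-11)+(-5)) − (-1) = -31 → (-11,-31,-5)
replace slot 1: 2·((-31)+(-5)) − (-11) = -61 → (-61,-31,-5)
replace slot 3: 2·((-61)+(-31)) − (-5) = -179 → (-61,-31,-179)

-61,-31,-179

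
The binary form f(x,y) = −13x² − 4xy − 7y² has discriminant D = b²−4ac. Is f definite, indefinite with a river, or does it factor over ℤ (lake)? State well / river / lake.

D = b²−4ac = (-4)² − 4·(-13)·(-7) = -348
D < 0 ⇒ definite ⇒ every region one sign ⇒ single well

well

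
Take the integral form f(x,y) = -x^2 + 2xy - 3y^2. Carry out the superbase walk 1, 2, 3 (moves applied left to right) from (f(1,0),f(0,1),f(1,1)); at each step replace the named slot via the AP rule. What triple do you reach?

start (-1,-3,-2) = (f(1,0),f(0,1),f(1,1))
replace slot 1: 2·((-3)+(-2)) − (-1) = -9 → (-9,-3,-2)
replace slot 2: 2·((-9)+(-2)) − (-3) = -19 → (-9,-19,-2)
replace slot 3: 2·((-9)+(-19)) − (-2) = -54 → (-9,-19,-54)

-9,-19,-54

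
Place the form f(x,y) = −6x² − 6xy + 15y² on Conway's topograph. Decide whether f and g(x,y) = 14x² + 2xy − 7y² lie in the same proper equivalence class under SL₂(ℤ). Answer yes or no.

D₁ = 396, D₂ = 396
river cycle of f (length 2): (-6, 18, 3), (3, 18, -6)
river cycle of g (length 4): (-7, 12, 9), (9, 6, -10), (-10, 14, 5), (5, 16, -7)
cycles differ ⇒ inequivalent

no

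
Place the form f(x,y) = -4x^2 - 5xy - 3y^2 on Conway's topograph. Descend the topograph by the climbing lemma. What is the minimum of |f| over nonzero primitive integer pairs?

translate: b→-3 (≡5 mod 8), so (4,5,3)→(4,-3,2)
flip: (4,-3,2)→(2,3,4)
translate: b→-1 (≡3 mod 4), so (2,3,4)→(2,-1,3)
reduced (well bottom): (2,-1,3) with a≤c, −a<b≤a
well minimum |f| = |-2| = 2 (negative-definite)

2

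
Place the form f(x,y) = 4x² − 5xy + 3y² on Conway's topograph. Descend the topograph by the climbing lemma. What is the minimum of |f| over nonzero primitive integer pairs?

translate: b→3 (≡-5 mod 8), so (4,-5,3)→(4,3,2)
flip: (4,3,2)→(2,-3,4)
translate: b→1 (≡-3 mod 4), so (2,-3,4)→(2,1,3)
reduced (well bottom): (2,1,3) with a≤c, −a<b≤a
well minimum = a = 2

2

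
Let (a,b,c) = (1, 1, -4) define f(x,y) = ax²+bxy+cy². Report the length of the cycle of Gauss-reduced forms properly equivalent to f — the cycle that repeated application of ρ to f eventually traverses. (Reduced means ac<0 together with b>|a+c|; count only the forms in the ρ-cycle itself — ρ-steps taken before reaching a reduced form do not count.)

D = 17, ⌊√D⌋ = 4
descent: ρ → (-4,-1,1)
descent: ρ → (1,3,-2)  [lands on river]
river: ρ → (-2,1,2)
river: ρ → (2,3,-1)
river: ρ → (-1,3,2)
river: ρ → (2,1,-2)
river: ρ → (-2,3,1)
ρ-cycle length = 6 (tail of 2 descent steps not counted)

6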